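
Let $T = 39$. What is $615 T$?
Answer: $23985$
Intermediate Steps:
$615 T = 615 \cdot 39 = 23985$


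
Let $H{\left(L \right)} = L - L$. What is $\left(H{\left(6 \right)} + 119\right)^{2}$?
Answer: $14161$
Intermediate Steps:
$H{\left(L \right)} = 0$
$\left(H{\left(6 \right)} + 119\right)^{2} = \left(0 + 119\right)^{2} = 119^{2} = 14161$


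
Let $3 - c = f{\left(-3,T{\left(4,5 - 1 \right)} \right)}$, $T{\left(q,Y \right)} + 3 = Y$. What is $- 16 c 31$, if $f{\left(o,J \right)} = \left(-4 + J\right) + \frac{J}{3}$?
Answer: $- \frac{8432}{3} \approx -2810.7$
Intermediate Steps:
$T{\left(q,Y \right)} = -3 + Y$
$f{\left(o,J \right)} = -4 + \frac{4 J}{3}$ ($f{\left(o,J \right)} = \left(-4 + J\right) + J \frac{1}{3} = \left(-4 + J\right) + \frac{J}{3} = -4 + \frac{4 J}{3}$)
$c = \frac{17}{3}$ ($c = 3 - \left(-4 + \frac{4 \left(-3 + \left(5 - 1\right)\right)}{3}\right) = 3 - \left(-4 + \frac{4 \left(-3 + 4\right)}{3}\right) = 3 - \left(-4 + \frac{4}{3} \cdot 1\right) = 3 - \left(-4 + \frac{4}{3}\right) = 3 - - \frac{8}{3} = 3 + \frac{8}{3} = \frac{17}{3} \approx 5.6667$)
$- 16 c 31 = \left(-16\right) \frac{17}{3} \cdot 31 = \left(- \frac{272}{3}\right) 31 = - \frac{8432}{3}$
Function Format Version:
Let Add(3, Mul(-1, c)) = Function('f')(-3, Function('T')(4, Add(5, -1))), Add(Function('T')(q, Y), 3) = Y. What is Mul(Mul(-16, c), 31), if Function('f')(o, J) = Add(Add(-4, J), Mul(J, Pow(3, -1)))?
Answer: Rational(-8432, 3) ≈ -2810.7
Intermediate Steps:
Function('T')(q, Y) = Add(-3, Y)
Function('f')(o, J) = Add(-4, Mul(Rational(4, 3), J)) (Function('f')(o, J) = Add(Add(-4, J), Mul(J, Rational(1, 3))) = Add(Add(-4, J), Mul(Rational(1, 3), J)) = Add(-4, Mul(Rational(4, 3), J)))
c = Rational(17, 3) (c = Add(3, Mul(-1, Add(-4, Mul(Rational(4, 3), Add(-3, Add(5, -1)))))) = Add(3, Mul(-1, Add(-4, Mul(Rational(4, 3), Add(-3, 4))))) = Add(3, Mul(-1, Add(-4, Mul(Rational(4, 3), 1)))) = Add(3, Mul(-1, Add(-4, Rational(4, 3)))) = Add(3, Mul(-1, Rational(-8, 3))) = Add(3, Rational(8, 3)) = Rational(17, 3) ≈ 5.6667)
Mul(Mul(-16, c), 31) = Mul(Mul(-16, Rational(17, 3)), 31) = Mul(Rational(-272, 3), 31) = Rational(-8432, 3)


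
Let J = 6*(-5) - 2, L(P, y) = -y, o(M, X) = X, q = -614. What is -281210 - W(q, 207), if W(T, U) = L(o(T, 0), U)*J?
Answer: -287834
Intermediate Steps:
J = -32 (J = -30 - 2 = -32)
W(T, U) = 32*U (W(T, U) = -U*(-32) = 32*U)
-281210 - W(q, 207) = -281210 - 32*207 = -281210 - 1*6624 = -281210 - 6624 = -287834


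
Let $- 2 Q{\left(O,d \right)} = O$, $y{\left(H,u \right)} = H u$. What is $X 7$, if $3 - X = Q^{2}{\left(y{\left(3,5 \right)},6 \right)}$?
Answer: $- \frac{1491}{4} \approx -372.75$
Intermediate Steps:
$Q{\left(O,d \right)} = - \frac{O}{2}$
$X = - \frac{213}{4}$ ($X = 3 - \left(- \frac{3 \cdot 5}{2}\right)^{2} = 3 - \left(\left(- \frac{1}{2}\right) 15\right)^{2} = 3 - \left(- \frac{15}{2}\right)^{2} = 3 - \frac{225}{4} = - \frac{213}{4} \approx -53.25$)
$X 7 = \left(- \frac{213}{4}\right) 7 = - \frac{1491}{4}$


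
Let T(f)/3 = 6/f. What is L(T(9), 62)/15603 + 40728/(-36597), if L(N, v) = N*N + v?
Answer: -70340398/63446999 ≈ -1.1086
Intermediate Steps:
T(f) = 18/f (T(f) = 3*(6/f) = 18/f)
L(N, v) = v + N² (L(N, v) = N² + v = v + N²)
L(T(9), 62)/15603 + 40728/(-36597) = (62 + (18/9)²)/15603 + 40728/(-36597) = (62 + (18*(⅑))²)*(1/15603) + 40728*(-1/36597) = (62 + 2²)*(1/15603) - 13576/12199 = (62 + 4)*(1/15603) - 13576/12199 = 66*(1/15603) - 13576/12199 = 22/5201 - 13576/12199 = -70340398/63446999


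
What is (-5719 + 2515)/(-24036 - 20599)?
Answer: 3204/44635 ≈ 0.071782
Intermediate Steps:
(-5719 + 2515)/(-24036 - 20599) = -3204/(-44635) = -3204*(-1/44635) = 3204/44635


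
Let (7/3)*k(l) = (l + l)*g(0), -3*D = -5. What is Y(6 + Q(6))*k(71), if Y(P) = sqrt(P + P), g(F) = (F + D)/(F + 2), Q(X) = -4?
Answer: 710/7 ≈ 101.43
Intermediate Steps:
D = 5/3 (D = -1/3*(-5) = 5/3 ≈ 1.6667)
g(F) = (5/3 + F)/(2 + F) (g(F) = (F + 5/3)/(F + 2) = (5/3 + F)/(2 + F))
k(l) = 5*l/7 (k(l) = 3*((l + l)*((5/3 + 0)/(2 + 0)))/7 = 3*((2*l)*((5/3)/2))/7 = 3*((2*l)*((1/2)*(5/3)))/7 = 3*((2*l)*(5/6))/7 = 3*(5*l/3)/7 = 5*l/7)
Y(P) = sqrt(2)*sqrt(P) (Y(P) = sqrt(2*P) = sqrt(2)*sqrt(P))
Y(6 + Q(6))*k(71) = (sqrt(2)*sqrt(6 - 4))*((5/7)*71) = (sqrt(2)*sqrt(2))*(355/7) = 2*(355/7) = 710/7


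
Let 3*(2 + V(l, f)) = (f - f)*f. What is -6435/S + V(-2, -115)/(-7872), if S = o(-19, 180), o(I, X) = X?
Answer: -140711/3936 ≈ -35.750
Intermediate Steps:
S = 180
V(l, f) = -2 (V(l, f) = -2 + ((f - f)*f)/3 = -2 + (0*f)/3 = -2 + (1/3)*0 = -2 + 0 = -2)
-6435/S + V(-2, -115)/(-7872) = -6435/180 - 2/(-7872) = -6435*1/180 - 2*(-1/7872) = -143/4 + 1/3936 = -140711/3936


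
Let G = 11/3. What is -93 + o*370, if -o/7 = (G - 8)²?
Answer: -438547/9 ≈ -48727.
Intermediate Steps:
G = 11/3 (G = 11*(⅓) = 11/3 ≈ 3.6667)
o = -1183/9 (o = -7*(11/3 - 8)² = -7*(-13/3)² = -7*169/9 = -1183/9 ≈ -131.44)
-93 + o*370 = -93 - 1183/9*370 = -93 - 437710/9 = -438547/9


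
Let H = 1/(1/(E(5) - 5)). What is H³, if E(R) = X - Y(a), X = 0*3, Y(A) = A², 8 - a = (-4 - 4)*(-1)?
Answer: -125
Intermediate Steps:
a = 0 (a = 8 - (-4 - 4)*(-1) = 8 - (-8)*(-1) = 8 - 1*8 = 8 - 8 = 0)
X = 0
E(R) = 0 (E(R) = 0 - 1*0² = 0 - 1*0 = 0 + 0 = 0)
H = -5 (H = 1/(1/(0 - 5)) = 1/(1/(-5)) = 1/(-⅕) = -5)
H³ = (-5)³ = -125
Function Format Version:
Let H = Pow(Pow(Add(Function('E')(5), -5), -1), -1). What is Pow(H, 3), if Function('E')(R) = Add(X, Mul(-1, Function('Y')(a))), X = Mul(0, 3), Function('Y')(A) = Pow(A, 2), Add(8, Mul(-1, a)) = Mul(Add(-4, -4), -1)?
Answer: -125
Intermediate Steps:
a = 0 (a = Add(8, Mul(-1, Mul(Add(-4, -4), -1))) = Add(8, Mul(-1, Mul(-8, -1))) = Add(8, Mul(-1, 8)) = Add(8, -8) = 0)
X = 0
Function('E')(R) = 0 (Function('E')(R) = Add(0, Mul(-1, Pow(0, 2))) = Add(0, Mul(-1, 0)) = Add(0, 0) = 0)
H = -5 (H = Pow(Pow(Add(0, -5), -1), -1) = Pow(Pow(-5, -1), -1) = Pow(Rational(-1, 5), -1) = -5)
Pow(H, 3) = Pow(-5, 3) = -125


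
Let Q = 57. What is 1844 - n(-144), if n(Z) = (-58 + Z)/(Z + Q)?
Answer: 160226/87 ≈ 1841.7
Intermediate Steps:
n(Z) = (-58 + Z)/(57 + Z) (n(Z) = (-58 + Z)/(Z + 57) = (-58 + Z)/(57 + Z))
1844 - n(-144) = 1844 - (-58 - 144)/(57 - 144) = 1844 - (-202)/(-87) = 1844 - (-1)*(-202)/87 = 1844 - 1*202/87 = 1844 - 202/87 = 160226/87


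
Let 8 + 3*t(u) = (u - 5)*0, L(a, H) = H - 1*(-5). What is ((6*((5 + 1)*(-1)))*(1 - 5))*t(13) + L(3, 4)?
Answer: -375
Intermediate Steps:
L(a, H) = 5 + H (L(a, H) = H + 5 = 5 + H)
t(u) = -8/3 (t(u) = -8/3 + ((u - 5)*0)/3 = -8/3 + ((-5 + u)*0)/3 = -8/3 + (⅓)*0 = -8/3 + 0 = -8/3)
((6*((5 + 1)*(-1)))*(1 - 5))*t(13) + L(3, 4) = ((6*((5 + 1)*(-1)))*(1 - 5))*(-8/3) + (5 + 4) = ((6*(6*(-1)))*(-4))*(-8/3) + 9 = ((6*(-6))*(-4))*(-8/3) + 9 = -36*(-4)*(-8/3) + 9 = 144*(-8/3) + 9 = -384 + 9 = -375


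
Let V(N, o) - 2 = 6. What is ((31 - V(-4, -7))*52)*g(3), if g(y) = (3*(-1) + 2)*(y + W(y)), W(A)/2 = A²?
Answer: -25116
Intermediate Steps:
W(A) = 2*A²
V(N, o) = 8 (V(N, o) = 2 + 6 = 8)
g(y) = -y - 2*y² (g(y) = (3*(-1) + 2)*(y + 2*y²) = (-3 + 2)*(y + 2*y²) = -(y + 2*y²) = -y - 2*y²)
((31 - V(-4, -7))*52)*g(3) = ((31 - 1*8)*52)*(3*(-1 - 2*3)) = ((31 - 8)*52)*(3*(-1 - 6)) = (23*52)*(3*(-7)) = 1196*(-21) = -25116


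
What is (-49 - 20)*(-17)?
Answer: 1173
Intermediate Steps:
(-49 - 20)*(-17) = -69*(-17) = 1173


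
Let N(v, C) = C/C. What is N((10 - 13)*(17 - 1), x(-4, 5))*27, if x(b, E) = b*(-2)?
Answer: 27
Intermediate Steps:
x(b, E) = -2*b
N(v, C) = 1
N((10 - 13)*(17 - 1), x(-4, 5))*27 = 1*27 = 27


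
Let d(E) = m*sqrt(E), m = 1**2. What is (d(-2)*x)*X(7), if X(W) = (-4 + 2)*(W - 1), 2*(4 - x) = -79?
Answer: -522*I*sqrt(2) ≈ -738.22*I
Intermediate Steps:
x = 87/2 (x = 4 - 1/2*(-79) = 4 + 79/2 = 87/2 ≈ 43.500)
m = 1
X(W) = 2 - 2*W (X(W) = -2*(-1 + W) = 2 - 2*W)
d(E) = sqrt(E) (d(E) = 1*sqrt(E) = sqrt(E))
(d(-2)*x)*X(7) = (sqrt(-2)*(87/2))*(2 - 2*7) = ((I*sqrt(2))*(87/2))*(2 - 14) = (87*I*sqrt(2)/2)*(-12) = -522*I*sqrt(2)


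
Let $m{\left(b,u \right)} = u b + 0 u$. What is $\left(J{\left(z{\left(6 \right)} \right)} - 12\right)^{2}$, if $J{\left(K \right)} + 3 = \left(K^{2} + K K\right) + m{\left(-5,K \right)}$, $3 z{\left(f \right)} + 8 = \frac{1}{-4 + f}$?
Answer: $100$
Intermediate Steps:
$z{\left(f \right)} = - \frac{8}{3} + \frac{1}{3 \left(-4 + f\right)}$
$m{\left(b,u \right)} = b u$ ($m{\left(b,u \right)} = b u + 0 = b u$)
$J{\left(K \right)} = -3 - 5 K + 2 K^{2}$ ($J{\left(K \right)} = -3 - \left(- K^{2} + 5 K - K K\right) = -3 - \left(- 2 K^{2} + 5 K\right) = -3 + \left(2 K^{2} - 5 K\right) = -3 + \left(- 5 K + 2 K^{2}\right) = -3 - 5 K + 2 K^{2}$)
$\left(J{\left(z{\left(6 \right)} \right)} - 12\right)^{2} = \left(\left(-3 - 5 \frac{33 - 48}{3 \left(-4 + 6\right)} + 2 \left(\frac{33 - 48}{3 \left(-4 + 6\right)}\right)^{2}\right) - 12\right)^{2} = \left(\left(-3 - 5 \frac{33 - 48}{3 \cdot 2} + 2 \left(\frac{33 - 48}{3 \cdot 2}\right)^{2}\right) - 12\right)^{2} = \left(\left(-3 - 5 \cdot \frac{1}{3} \cdot \frac{1}{2} \left(-15\right) + 2 \left(\frac{1}{3} \cdot \frac{1}{2} \left(-15\right)\right)^{2}\right) - 12\right)^{2} = \left(\left(-3 - - \frac{25}{2} + 2 \left(- \frac{5}{2}\right)^{2}\right) - 12\right)^{2} = \left(\left(-3 + \frac{25}{2} + 2 \cdot \frac{25}{4}\right) - 12\right)^{2} = \left(\left(-3 + \frac{25}{2} + \frac{25}{2}\right) - 12\right)^{2} = \left(22 - 12\right)^{2} = 10^{2} = 100$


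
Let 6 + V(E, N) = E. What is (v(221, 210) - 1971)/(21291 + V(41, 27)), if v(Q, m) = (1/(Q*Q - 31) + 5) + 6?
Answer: -95667599/1040922060 ≈ -0.091907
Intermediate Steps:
V(E, N) = -6 + E
v(Q, m) = 11 + 1/(-31 + Q²) (v(Q, m) = (1/(Q² - 31) + 5) + 6 = (1/(-31 + Q²) + 5) + 6 = (5 + 1/(-31 + Q²)) + 6 = 11 + 1/(-31 + Q²))
(v(221, 210) - 1971)/(21291 + V(41, 27)) = ((-340 + 11*221²)/(-31 + 221²) - 1971)/(21291 + (-6 + 41)) = ((-340 + 11*48841)/(-31 + 48841) - 1971)/(21291 + 35) = ((-340 + 537251)/48810 - 1971)/21326 = ((1/48810)*536911 - 1971)*(1/21326) = (536911/48810 - 1971)*(1/21326) = -95667599/48810*1/21326 = -95667599/1040922060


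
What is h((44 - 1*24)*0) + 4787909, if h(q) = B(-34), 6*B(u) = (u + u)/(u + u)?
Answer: 28727455/6 ≈ 4.7879e+6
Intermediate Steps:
B(u) = 1/6 (B(u) = ((u + u)/(u + u))/6 = ((2*u)/((2*u)))/6 = ((2*u)*(1/(2*u)))/6 = (1/6)*1 = 1/6)
h(q) = 1/6
h((44 - 1*24)*0) + 4787909 = 1/6 + 4787909 = 28727455/6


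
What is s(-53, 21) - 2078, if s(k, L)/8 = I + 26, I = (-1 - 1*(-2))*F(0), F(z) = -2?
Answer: -1886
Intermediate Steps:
I = -2 (I = (-1 - 1*(-2))*(-2) = (-1 + 2)*(-2) = 1*(-2) = -2)
s(k, L) = 192 (s(k, L) = 8*(-2 + 26) = 8*24 = 192)
s(-53, 21) - 2078 = 192 - 2078 = -1886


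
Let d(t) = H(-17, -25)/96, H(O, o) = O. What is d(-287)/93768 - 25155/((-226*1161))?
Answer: 97516799/1017195264 ≈ 0.095868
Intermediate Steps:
d(t) = -17/96
d(-287)/93768 - 25155/((-226*1161)) = -17/96/93768 - 25155/((-226*1161)) = -17/96*1/93768 - 25155/(-262386) = -17/9001728 - 25155*(-1/262386) = -17/9001728 + 65/678 = 97516799/1017195264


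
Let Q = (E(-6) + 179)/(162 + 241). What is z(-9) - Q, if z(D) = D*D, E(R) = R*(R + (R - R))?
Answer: 32428/403 ≈ 80.467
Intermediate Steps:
E(R) = R**2 (E(R) = R*(R + 0) = R*R = R**2)
Q = 215/403 (Q = ((-6)**2 + 179)/(162 + 241) = (36 + 179)/403 = 215*(1/403) = 215/403 ≈ 0.53350)
z(D) = D**2
z(-9) - Q = (-9)**2 - 1*215/403 = 81 - 215/403 = 32428/403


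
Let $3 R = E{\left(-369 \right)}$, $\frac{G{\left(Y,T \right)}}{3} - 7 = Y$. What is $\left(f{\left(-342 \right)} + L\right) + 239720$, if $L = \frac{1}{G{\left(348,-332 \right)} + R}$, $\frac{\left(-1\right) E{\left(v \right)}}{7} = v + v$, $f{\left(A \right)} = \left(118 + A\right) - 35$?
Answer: $\frac{667377808}{2787} \approx 2.3946 \cdot 10^{5}$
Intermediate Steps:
$f{\left(A \right)} = 83 + A$
$E{\left(v \right)} = - 14 v$ ($E{\left(v \right)} = - 7 \left(v + v\right) = - 7 \cdot 2 v = - 14 v$)
$G{\left(Y,T \right)} = 21 + 3 Y$
$R = 1722$ ($R = \frac{\left(-14\right) \left(-369\right)}{3} = \frac{1}{3} \cdot 5166 = 1722$)
$L = \frac{1}{2787}$ ($L = \frac{1}{\left(21 + 3 \cdot 348\right) + 1722} = \frac{1}{\left(21 + 1044\right) + 1722} = \frac{1}{1065 + 1722} = \frac{1}{2787} \approx 0.00035881$)
$\left(f{\left(-342 \right)} + L\right) + 239720 = \left(\left(83 - 342\right) + \frac{1}{2787}\right) + 239720 = \left(-259 + \frac{1}{2787}\right) + 239720 = - \frac{721832}{2787} + 239720 = \frac{667377808}{2787}$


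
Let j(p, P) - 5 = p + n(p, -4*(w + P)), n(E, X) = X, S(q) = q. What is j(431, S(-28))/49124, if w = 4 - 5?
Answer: 138/12281 ≈ 0.011237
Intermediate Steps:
w = -1
j(p, P) = 9 + p - 4*P (j(p, P) = 5 + (p - 4*(-1 + P)) = 5 + (p + (4 - 4*P)) = 5 + (4 + p - 4*P) = 9 + p - 4*P)
j(431, S(-28))/49124 = (9 + 431 - 4*(-28))/49124 = (9 + 431 + 112)*(1/49124) = 552*(1/49124) = 138/12281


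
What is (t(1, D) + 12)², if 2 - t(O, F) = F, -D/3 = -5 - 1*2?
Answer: 49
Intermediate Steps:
D = 21 (D = -3*(-5 - 1*2) = -3*(-5 - 2) = -3*(-7) = 21)
t(O, F) = 2 - F
(t(1, D) + 12)² = ((2 - 1*21) + 12)² = ((2 - 21) + 12)² = (-19 + 12)² = (-7)² = 49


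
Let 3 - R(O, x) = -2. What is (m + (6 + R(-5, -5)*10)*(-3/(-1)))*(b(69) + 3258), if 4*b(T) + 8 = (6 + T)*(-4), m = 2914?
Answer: 9803842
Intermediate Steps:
R(O, x) = 5 (R(O, x) = 3 - 1*(-2) = 3 + 2 = 5)
b(T) = -8 - T (b(T) = -2 + ((6 + T)*(-4))/4 = -2 + (-24 - 4*T)/4 = -2 + (-6 - T) = -8 - T)
(m + (6 + R(-5, -5)*10)*(-3/(-1)))*(b(69) + 3258) = (2914 + (6 + 5*10)*(-3/(-1)))*((-8 - 1*69) + 3258) = (2914 + (6 + 50)*(-3*(-1)))*((-8 - 69) + 3258) = (2914 + 56*3)*(-77 + 3258) = (2914 + 168)*3181 = 3082*3181 = 9803842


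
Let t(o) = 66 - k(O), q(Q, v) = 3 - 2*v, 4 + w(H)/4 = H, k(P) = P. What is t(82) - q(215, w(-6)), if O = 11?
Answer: -28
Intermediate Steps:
w(H) = -16 + 4*H
t(o) = 55 (t(o) = 66 - 1*11 = 66 - 11 = 55)
t(82) - q(215, w(-6)) = 55 - (3 - 2*(-16 + 4*(-6))) = 55 - (3 - 2*(-16 - 24)) = 55 - (3 - 2*(-40)) = 55 - (3 + 80) = 55 - 1*83 = 55 - 83 = -28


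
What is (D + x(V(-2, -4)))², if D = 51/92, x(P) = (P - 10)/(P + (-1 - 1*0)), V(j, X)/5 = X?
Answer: 1630729/414736 ≈ 3.9320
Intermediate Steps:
V(j, X) = 5*X
x(P) = (-10 + P)/(-1 + P) (x(P) = (-10 + P)/(P + (-1 + 0)) = (-10 + P)/(P - 1) = (-10 + P)/(-1 + P))
D = 51/92 (D = 51*(1/92) = 51/92 ≈ 0.55435)
(D + x(V(-2, -4)))² = (51/92 + (-10 + 5*(-4))/(-1 + 5*(-4)))² = (51/92 + (-10 - 20)/(-1 - 20))² = (51/92 - 30/(-21))² = (51/92 - 1/21*(-30))² = (51/92 + 10/7)² = (1277/644)² = 1630729/414736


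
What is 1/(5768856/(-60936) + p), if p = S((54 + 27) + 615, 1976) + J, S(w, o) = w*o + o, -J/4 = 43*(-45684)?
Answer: 2539/23447221511 ≈ 1.0829e-7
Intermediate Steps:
J = 7857648 (J = -172*(-45684) = -4*(-1964412) = 7857648)
S(w, o) = o + o*w (S(w, o) = o*w + o = o + o*w)
p = 9234920 (p = 1976*(1 + ((54 + 27) + 615)) + 7857648 = 1976*(1 + (81 + 615)) + 7857648 = 1976*(1 + 696) + 7857648 = 1976*697 + 7857648 = 1377272 + 7857648 = 9234920)
1/(5768856/(-60936) + p) = 1/(5768856/(-60936) + 9234920) = 1/(5768856*(-1/60936) + 9234920) = 1/(-240369/2539 + 9234920) = 1/(23447221511/2539) = 2539/23447221511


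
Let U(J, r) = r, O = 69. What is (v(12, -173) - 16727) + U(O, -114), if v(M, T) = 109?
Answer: -16732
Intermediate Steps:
(v(12, -173) - 16727) + U(O, -114) = (109 - 16727) - 114 = -16618 - 114 = -16732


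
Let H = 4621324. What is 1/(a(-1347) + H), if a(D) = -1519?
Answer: 1/4619805 ≈ 2.1646e-7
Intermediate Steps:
1/(a(-1347) + H) = 1/(-1519 + 4621324) = 1/4619805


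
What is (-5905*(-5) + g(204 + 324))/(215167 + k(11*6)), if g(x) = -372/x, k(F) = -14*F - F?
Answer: 1299069/9423788 ≈ 0.13785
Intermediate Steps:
k(F) = -15*F
(-5905*(-5) + g(204 + 324))/(215167 + k(11*6)) = (-5905*(-5) - 372/(204 + 324))/(215167 - 165*6) = (29525 - 372/528)/(215167 - 15*66) = (29525 - 372*1/528)/(215167 - 990) = (29525 - 31/44)/214177 = (1299069/44)*(1/214177) = 1299069/9423788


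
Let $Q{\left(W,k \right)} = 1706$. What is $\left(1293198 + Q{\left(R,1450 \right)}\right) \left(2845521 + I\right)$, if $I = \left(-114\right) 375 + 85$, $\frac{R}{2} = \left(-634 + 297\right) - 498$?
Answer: $3629429445824$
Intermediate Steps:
$R = -1670$ ($R = 2 \left(\left(-634 + 297\right) - 498\right) = 2 \left(-337 - 498\right) = 2 \left(-835\right) = -1670$)
$I = -42665$ ($I = -42750 + 85 = -42665$)
$\left(1293198 + Q{\left(R,1450 \right)}\right) \left(2845521 + I\right) = \left(1293198 + 1706\right) \left(2845521 - 42665\right) = 1294904 \cdot 2802856 = 3629429445824$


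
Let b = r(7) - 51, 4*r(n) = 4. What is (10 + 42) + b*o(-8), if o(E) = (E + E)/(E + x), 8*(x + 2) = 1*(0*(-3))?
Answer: -28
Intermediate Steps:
r(n) = 1 (r(n) = (¼)*4 = 1)
x = -2 (x = -2 + (1*(0*(-3)))/8 = -2 + (1*0)/8 = -2 + (⅛)*0 = -2 + 0 = -2)
b = -50 (b = 1 - 51 = -50)
o(E) = 2*E/(-2 + E) (o(E) = (E + E)/(E - 2) = (2*E)/(-2 + E) = 2*E/(-2 + E))
(10 + 42) + b*o(-8) = (10 + 42) - 100*(-8)/(-2 - 8) = 52 - 100*(-8)/(-10) = 52 - 100*(-8)*(-1)/10 = 52 - 50*8/5 = 52 - 80 = -28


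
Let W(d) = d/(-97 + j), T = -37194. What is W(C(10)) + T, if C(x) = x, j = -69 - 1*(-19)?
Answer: -5467528/147 ≈ -37194.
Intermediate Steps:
j = -50 (j = -69 + 19 = -50)
W(d) = -d/147 (W(d) = d/(-97 - 50) = d/(-147) = -d/147)
W(C(10)) + T = -1/147*10 - 37194 = -10/147 - 37194 = -5467528/147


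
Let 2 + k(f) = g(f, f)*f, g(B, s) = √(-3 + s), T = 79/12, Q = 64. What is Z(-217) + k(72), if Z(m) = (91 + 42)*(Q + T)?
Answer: 112627/12 + 72*√69 ≈ 9983.7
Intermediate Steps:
T = 79/12 (T = 79*(1/12) = 79/12 ≈ 6.5833)
Z(m) = 112651/12 (Z(m) = (91 + 42)*(64 + 79/12) = 133*(847/12) = 112651/12)
k(f) = -2 + f*√(-3 + f) (k(f) = -2 + √(-3 + f)*f = -2 + f*√(-3 + f))
Z(-217) + k(72) = 112651/12 + (-2 + 72*√(-3 + 72)) = 112651/12 + (-2 + 72*√69) = 112627/12 + 72*√69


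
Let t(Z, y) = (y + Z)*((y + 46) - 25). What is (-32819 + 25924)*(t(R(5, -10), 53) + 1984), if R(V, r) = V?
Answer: -43273020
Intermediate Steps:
t(Z, y) = (21 + y)*(Z + y) (t(Z, y) = (Z + y)*((46 + y) - 25) = (Z + y)*(21 + y) = (21 + y)*(Z + y))
(-32819 + 25924)*(t(R(5, -10), 53) + 1984) = (-32819 + 25924)*((53**2 + 21*5 + 21*53 + 5*53) + 1984) = -6895*((2809 + 105 + 1113 + 265) + 1984) = -6895*(4292 + 1984) = -6895*6276 = -43273020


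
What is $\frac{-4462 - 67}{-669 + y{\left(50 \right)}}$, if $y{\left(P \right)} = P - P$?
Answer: $\frac{4529}{669} \approx 6.7698$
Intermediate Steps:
$y{\left(P \right)} = 0$
$\frac{-4462 - 67}{-669 + y{\left(50 \right)}} = \frac{-4462 - 67}{-669 + 0} = - \frac{4529}{-669} = \left(-4529\right) \left(- \frac{1}{669}\right) = \frac{4529}{669}$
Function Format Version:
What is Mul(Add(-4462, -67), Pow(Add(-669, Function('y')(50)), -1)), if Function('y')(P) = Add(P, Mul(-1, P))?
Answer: Rational(4529, 669) ≈ 6.7698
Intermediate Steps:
Function('y')(P) = 0
Mul(Add(-4462, -67), Pow(Add(-669, Function('y')(50)), -1)) = Mul(Add(-4462, -67), Pow(Add(-669, 0), -1)) = Mul(-4529, Pow(-669, -1)) = Mul(-4529, Rational(-1, 669)) = Rational(4529, 669)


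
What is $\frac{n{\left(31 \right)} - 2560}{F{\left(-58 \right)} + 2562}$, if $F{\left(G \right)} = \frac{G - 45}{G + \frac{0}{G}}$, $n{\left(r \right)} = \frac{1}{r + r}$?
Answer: $- \frac{4602851}{4609669} \approx -0.99852$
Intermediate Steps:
$n{\left(r \right)} = \frac{1}{2 r}$
$F{\left(G \right)} = \frac{-45 + G}{G}$ ($F{\left(G \right)} = \frac{-45 + G}{G + 0} = \frac{-45 + G}{G}$)
$\frac{n{\left(31 \right)} - 2560}{F{\left(-58 \right)} + 2562} = \frac{\frac{1}{2 \cdot 31} - 2560}{\frac{-45 - 58}{-58} + 2562} = \frac{\frac{1}{2} \cdot \frac{1}{31} - 2560}{\left(- \frac{1}{58}\right) \left(-103\right) + 2562} = \frac{\frac{1}{62} - 2560}{\frac{103}{58} + 2562} = - \frac{158719}{62 \cdot \frac{148699}{58}} = \left(- \frac{158719}{62}\right) \frac{58}{148699} = - \frac{4602851}{4609669}$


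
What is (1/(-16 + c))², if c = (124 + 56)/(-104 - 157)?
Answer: 841/234256 ≈ 0.0035901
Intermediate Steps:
c = -20/29 (c = 180/(-261) = 180*(-1/261) = -20/29 ≈ -0.68966)
(1/(-16 + c))² = (1/(-16 - 20/29))² = (1/(-484/29))² = (-29/484)² = 841/234256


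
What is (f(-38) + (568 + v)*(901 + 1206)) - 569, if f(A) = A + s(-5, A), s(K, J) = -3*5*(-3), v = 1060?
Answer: 3429634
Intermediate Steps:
s(K, J) = 45 (s(K, J) = -15*(-3) = 45)
f(A) = 45 + A (f(A) = A + 45 = 45 + A)
(f(-38) + (568 + v)*(901 + 1206)) - 569 = ((45 - 38) + (568 + 1060)*(901 + 1206)) - 569 = (7 + 1628*2107) - 569 = (7 + 3430196) - 569 = 3430203 - 569 = 3429634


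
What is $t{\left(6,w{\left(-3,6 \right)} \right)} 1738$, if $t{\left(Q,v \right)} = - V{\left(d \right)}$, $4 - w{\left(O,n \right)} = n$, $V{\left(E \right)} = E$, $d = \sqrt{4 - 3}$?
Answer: $-1738$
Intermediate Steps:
$d = 1$ ($d = \sqrt{1} = 1$)
$w{\left(O,n \right)} = 4 - n$
$t{\left(Q,v \right)} = -1$ ($t{\left(Q,v \right)} = \left(-1\right) 1 = -1$)
$t{\left(6,w{\left(-3,6 \right)} \right)} 1738 = \left(-1\right) 1738 = -1738$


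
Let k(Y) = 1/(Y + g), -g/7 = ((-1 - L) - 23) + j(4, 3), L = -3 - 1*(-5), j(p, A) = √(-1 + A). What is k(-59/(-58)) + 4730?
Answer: 531409271360/112348553 + 23548*√2/112348553 ≈ 4730.0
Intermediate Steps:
L = 2 (L = -3 + 5 = 2)
g = 182 - 7*√2 (g = -7*(((-1 - 1*2) - 23) + √(-1 + 3)) = -7*(((-1 - 2) - 23) + √2) = -7*((-3 - 23) + √2) = -7*(-26 + √2) = 182 - 7*√2 ≈ 172.10)
k(Y) = 1/(182 + Y - 7*√2) (k(Y) = 1/(Y + (182 - 7*√2)) = 1/(182 + Y - 7*√2))
k(-59/(-58)) + 4730 = 1/(182 - 59/(-58) - 7*√2) + 4730 = 1/(182 - 59*(-1/58) - 7*√2) + 4730 = 1/(182 + 59/58 - 7*√2) + 4730 = 1/(10615/58 - 7*√2) + 4730 = 4730 + 1/(10615/58 - 7*√2)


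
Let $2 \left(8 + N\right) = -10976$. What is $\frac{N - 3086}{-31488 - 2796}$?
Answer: $\frac{4291}{17142} \approx 0.25032$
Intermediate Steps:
$N = -5496$ ($N = -8 + \frac{1}{2} \left(-10976\right) = -8 - 5488 = -5496$)
$\frac{N - 3086}{-31488 - 2796} = \frac{-5496 - 3086}{-31488 - 2796} = - \frac{8582}{-31488 - 2796} = - \frac{8582}{-34284} = \left(-8582\right) \left(- \frac{1}{34284}\right) = \frac{4291}{17142}$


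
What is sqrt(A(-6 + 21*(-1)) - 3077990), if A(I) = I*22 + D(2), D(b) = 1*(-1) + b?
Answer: I*sqrt(3078583) ≈ 1754.6*I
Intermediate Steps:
D(b) = -1 + b
A(I) = 1 + 22*I (A(I) = I*22 + (-1 + 2) = 22*I + 1 = 1 + 22*I)
sqrt(A(-6 + 21*(-1)) - 3077990) = sqrt((1 + 22*(-6 + 21*(-1))) - 3077990) = sqrt((1 + 22*(-6 - 21)) - 3077990) = sqrt((1 + 22*(-27)) - 3077990) = sqrt((1 - 594) - 3077990) = sqrt(-593 - 3077990) = sqrt(-3078583) = I*sqrt(3078583)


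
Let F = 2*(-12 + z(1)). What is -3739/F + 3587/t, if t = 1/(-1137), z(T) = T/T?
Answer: -89721479/22 ≈ -4.0782e+6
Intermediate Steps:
z(T) = 1
F = -22 (F = 2*(-12 + 1) = 2*(-11) = -22)
t = -1/1137 ≈ -0.00087951
-3739/F + 3587/t = -3739/(-22) + 3587/(-1/1137) = -3739*(-1/22) + 3587*(-1137) = 3739/22 - 4078419 = -89721479/22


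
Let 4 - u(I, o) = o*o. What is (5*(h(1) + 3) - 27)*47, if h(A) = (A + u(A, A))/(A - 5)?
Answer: -799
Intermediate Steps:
u(I, o) = 4 - o**2 (u(I, o) = 4 - o*o = 4 - o**2)
h(A) = (4 + A - A**2)/(-5 + A) (h(A) = (A + (4 - A**2))/(A - 5) = (4 + A - A**2)/(-5 + A))
(5*(h(1) + 3) - 27)*47 = (5*((4 + 1 - 1*1**2)/(-5 + 1) + 3) - 27)*47 = (5*((4 + 1 - 1*1)/(-4) + 3) - 27)*47 = (5*(-(4 + 1 - 1)/4 + 3) - 27)*47 = (5*(-1/4*4 + 3) - 27)*47 = (5*(-1 + 3) - 27)*47 = (5*2 - 27)*47 = (10 - 27)*47 = -17*47 = -799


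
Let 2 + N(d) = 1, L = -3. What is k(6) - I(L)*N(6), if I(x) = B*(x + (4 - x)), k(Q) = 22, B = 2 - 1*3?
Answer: 18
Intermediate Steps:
B = -1 (B = 2 - 3 = -1)
N(d) = -1 (N(d) = -2 + 1 = -1)
I(x) = -4 (I(x) = -(x + (4 - x)) = -1*4 = -4)
k(6) - I(L)*N(6) = 22 - (-4)*(-1) = 22 - 1*4 = 22 - 4 = 18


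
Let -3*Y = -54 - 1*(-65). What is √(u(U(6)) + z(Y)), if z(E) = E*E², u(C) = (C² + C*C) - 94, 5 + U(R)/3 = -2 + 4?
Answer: √1515/9 ≈ 4.3248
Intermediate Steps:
U(R) = -9 (U(R) = -15 + 3*(-2 + 4) = -15 + 3*2 = -15 + 6 = -9)
u(C) = -94 + 2*C² (u(C) = (C² + C²) - 94 = 2*C² - 94 = -94 + 2*C²)
Y = -11/3 (Y = -(-54 - 1*(-65))/3 = -(-54 + 65)/3 = -⅓*11 = -11/3 ≈ -3.6667)
z(E) = E³
√(u(U(6)) + z(Y)) = √((-94 + 2*(-9)²) + (-11/3)³) = √((-94 + 2*81) - 1331/27) = √((-94 + 162) - 1331/27) = √(68 - 1331/27) = √(505/27) = √1515/9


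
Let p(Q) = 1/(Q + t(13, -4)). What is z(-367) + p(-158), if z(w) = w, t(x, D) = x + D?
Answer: -54684/149 ≈ -367.01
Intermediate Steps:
t(x, D) = D + x
p(Q) = 1/(9 + Q) (p(Q) = 1/(Q + (-4 + 13)) = 1/(Q + 9) = 1/(9 + Q))
z(-367) + p(-158) = -367 + 1/(9 - 158) = -367 + 1/(-149) = -367 - 1/149 = -54684/149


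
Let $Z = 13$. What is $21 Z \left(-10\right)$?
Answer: $-2730$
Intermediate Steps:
$21 Z \left(-10\right) = 21 \cdot 13 \left(-10\right) = 273 \left(-10\right) = -2730$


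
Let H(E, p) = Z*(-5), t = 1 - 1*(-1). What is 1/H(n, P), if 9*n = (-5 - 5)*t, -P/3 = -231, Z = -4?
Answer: 1/20 ≈ 0.050000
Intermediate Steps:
P = 693 (P = -3*(-231) = 693)
t = 2 (t = 1 + 1 = 2)
n = -20/9 (n = ((-5 - 5)*2)/9 = (-10*2)/9 = (⅑)*(-20) = -20/9 ≈ -2.2222)
H(E, p) = 20 (H(E, p) = -4*(-5) = 20)
1/H(n, P) = 1/20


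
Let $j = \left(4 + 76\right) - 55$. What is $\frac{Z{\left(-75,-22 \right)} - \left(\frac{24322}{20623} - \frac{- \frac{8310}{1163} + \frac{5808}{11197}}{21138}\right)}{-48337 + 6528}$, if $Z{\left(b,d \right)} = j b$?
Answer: $\frac{1775089704348902694}{39556299636455310371} \approx 0.044875$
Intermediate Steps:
$j = 25$ ($j = 80 - 55 = 25$)
$Z{\left(b,d \right)} = 25 b$
$\frac{Z{\left(-75,-22 \right)} - \left(\frac{24322}{20623} - \frac{- \frac{8310}{1163} + \frac{5808}{11197}}{21138}\right)}{-48337 + 6528} = \frac{25 \left(-75\right) - \left(\frac{24322}{20623} - \frac{- \frac{8310}{1163} + \frac{5808}{11197}}{21138}\right)}{-48337 + 6528} = \frac{-1875 - \left(\frac{24322}{20623} - \left(\left(-8310\right) \frac{1}{1163} + 5808 \cdot \frac{1}{11197}\right) \frac{1}{21138}\right)}{-41809} = \left(-1875 - \left(\frac{24322}{20623} - \left(- \frac{8310}{1163} + \frac{5808}{11197}\right) \frac{1}{21138}\right)\right) \left(- \frac{1}{41809}\right) = \left(-1875 - \frac{1116114491367069}{946119247924019}\right) \left(- \frac{1}{41809}\right) = \left(- \frac{1775089704348902694}{946119247924019}\right) \left(- \frac{1}{41809}\right) = \frac{1775089704348902694}{39556299636455310371}$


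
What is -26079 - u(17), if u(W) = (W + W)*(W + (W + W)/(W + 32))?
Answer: -1307349/49 ≈ -26681.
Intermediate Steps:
u(W) = 2*W*(W + 2*W/(32 + W)) (u(W) = (2*W)*(W + (2*W)/(32 + W)) = (2*W)*(W + 2*W/(32 + W)) = 2*W*(W + 2*W/(32 + W)))
-26079 - u(17) = -26079 - 2*17²*(34 + 17)/(32 + 17) = -26079 - 2*289*51/49 = -26079 - 1*29478/49 = -26079 - 29478/49 = -1307349/49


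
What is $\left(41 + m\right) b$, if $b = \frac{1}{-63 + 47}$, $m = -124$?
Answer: $\frac{83}{16} \approx 5.1875$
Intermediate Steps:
$b = - \frac{1}{16}$ ($b = \frac{1}{-16} = - \frac{1}{16} \approx -0.0625$)
$\left(41 + m\right) b = \left(41 - 124\right) \left(- \frac{1}{16}\right) = \left(-83\right) \left(- \frac{1}{16}\right) = \frac{83}{16}$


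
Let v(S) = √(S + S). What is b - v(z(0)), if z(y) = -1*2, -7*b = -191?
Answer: 191/7 - 2*I ≈ 27.286 - 2.0*I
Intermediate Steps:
b = 191/7 (b = -⅐*(-191) = 191/7 ≈ 27.286)
z(y) = -2
v(S) = √2*√S (v(S) = √(2*S) = √2*√S)
b - v(z(0)) = 191/7 - √2*√(-2) = 191/7 - √2*I*√2 = 191/7 - 2*I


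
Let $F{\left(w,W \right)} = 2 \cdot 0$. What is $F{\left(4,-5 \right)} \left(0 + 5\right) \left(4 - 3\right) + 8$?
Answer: $8$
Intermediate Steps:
$F{\left(w,W \right)} = 0$
$F{\left(4,-5 \right)} \left(0 + 5\right) \left(4 - 3\right) + 8 = 0 \left(0 + 5\right) \left(4 - 3\right) + 8 = 0 \cdot 5 \cdot 1 + 8 = 0 \cdot 5 + 8 = 0 + 8 = 8$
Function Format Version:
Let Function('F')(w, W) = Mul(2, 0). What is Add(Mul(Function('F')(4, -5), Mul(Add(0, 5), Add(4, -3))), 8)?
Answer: 8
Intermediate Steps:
Function('F')(w, W) = 0
Add(Mul(Function('F')(4, -5), Mul(Add(0, 5), Add(4, -3))), 8) = Add(Mul(0, Mul(Add(0, 5), Add(4, -3))), 8) = Add(Mul(0, Mul(5, 1)), 8) = Add(Mul(0, 5), 8) = Add(0, 8) = 8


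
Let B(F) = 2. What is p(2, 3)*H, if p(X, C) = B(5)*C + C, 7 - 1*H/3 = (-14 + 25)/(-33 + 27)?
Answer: 477/2 ≈ 238.50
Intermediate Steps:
H = 53/2 (H = 21 - 3*(-14 + 25)/(-33 + 27) = 21 - 33/(-6) = 21 - 33*(-1)/6 = 21 - 3*(-11/6) = 21 + 11/2 = 53/2 ≈ 26.500)
p(X, C) = 3*C (p(X, C) = 2*C + C = 3*C)
p(2, 3)*H = (3*3)*(53/2) = 9*(53/2) = 477/2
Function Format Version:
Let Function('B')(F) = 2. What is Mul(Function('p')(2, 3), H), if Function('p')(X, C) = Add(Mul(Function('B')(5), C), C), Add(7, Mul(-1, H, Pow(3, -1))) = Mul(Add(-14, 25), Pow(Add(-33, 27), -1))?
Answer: Rational(477, 2) ≈ 238.50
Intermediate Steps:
H = Rational(53, 2) (H = Add(21, Mul(-3, Mul(Add(-14, 25), Pow(Add(-33, 27), -1)))) = Add(21, Mul(-3, Mul(11, Pow(-6, -1)))) = Add(21, Mul(-3, Mul(11, Rational(-1, 6)))) = Add(21, Mul(-3, Rational(-11, 6))) = Add(21, Rational(11, 2)) = Rational(53, 2) ≈ 26.500)
Function('p')(X, C) = Mul(3, C) (Function('p')(X, C) = Add(Mul(2, C), C) = Mul(3, C))
Mul(Function('p')(2, 3), H) = Mul(Mul(3, 3), Rational(53, 2)) = Mul(9, Rational(53, 2)) = Rational(477, 2)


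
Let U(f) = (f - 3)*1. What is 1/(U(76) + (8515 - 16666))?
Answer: -1/8078 ≈ -0.00012379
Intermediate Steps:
U(f) = -3 + f (U(f) = (-3 + f)*1 = -3 + f)
1/(U(76) + (8515 - 16666)) = 1/((-3 + 76) + (8515 - 16666)) = 1/(73 - 8151) = 1/(-8078) = -1/8078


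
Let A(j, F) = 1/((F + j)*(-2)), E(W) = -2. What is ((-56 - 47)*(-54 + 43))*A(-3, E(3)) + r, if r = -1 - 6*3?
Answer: 943/10 ≈ 94.300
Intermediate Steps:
r = -19 (r = -1 - 18 = -19)
A(j, F) = 1/(-2*F - 2*j)
((-56 - 47)*(-54 + 43))*A(-3, E(3)) + r = ((-56 - 47)*(-54 + 43))*(-1/(2*(-2) + 2*(-3))) - 19 = (-103*(-11))*(-1/(-4 - 6)) - 19 = 1133*(-1/(-10)) - 19 = 1133*(-1*(-1/10)) - 19 = 1133*(1/10) - 19 = 1133/10 - 19 = 943/10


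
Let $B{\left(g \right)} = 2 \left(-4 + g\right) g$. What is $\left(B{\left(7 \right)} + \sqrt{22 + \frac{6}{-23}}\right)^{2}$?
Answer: $\frac{41072}{23} + \frac{840 \sqrt{115}}{23} \approx 2177.4$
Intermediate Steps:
$B{\left(g \right)} = 2 g \left(-4 + g\right)$
$\left(B{\left(7 \right)} + \sqrt{22 + \frac{6}{-23}}\right)^{2} = \left(2 \cdot 7 \left(-4 + 7\right) + \sqrt{22 + \frac{6}{-23}}\right)^{2} = \left(2 \cdot 7 \cdot 3 + \sqrt{22 + 6 \left(- \frac{1}{23}\right)}\right)^{2} = \left(42 + \sqrt{22 - \frac{6}{23}}\right)^{2} = \left(42 + \sqrt{\frac{500}{23}}\right)^{2} = \left(42 + \frac{10 \sqrt{115}}{23}\right)^{2}$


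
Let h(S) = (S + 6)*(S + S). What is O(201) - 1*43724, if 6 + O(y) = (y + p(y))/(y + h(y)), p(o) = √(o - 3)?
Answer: -18147949/415 + √22/27805 ≈ -43730.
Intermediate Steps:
p(o) = √(-3 + o)
h(S) = 2*S*(6 + S) (h(S) = (6 + S)*(2*S) = 2*S*(6 + S))
O(y) = -6 + (y + √(-3 + y))/(y + 2*y*(6 + y))
O(201) - 1*43724 = (√(-3 + 201) - 77*201 - 12*201²)/(201*(13 + 2*201)) - 1*43724 = (√198 - 15477 - 12*40401)/(201*(13 + 402)) - 43724 = (1/201)*(3*√22 - 15477 - 484812)/415 - 43724 = (1/201)*(1/415)*(-500289 + 3*√22) - 43724 = (-2489/415 + √22/27805) - 43724 = -18147949/415 + √22/27805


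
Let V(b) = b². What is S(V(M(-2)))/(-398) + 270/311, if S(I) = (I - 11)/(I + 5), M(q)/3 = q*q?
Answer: 15970177/18442922 ≈ 0.86592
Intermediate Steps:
M(q) = 3*q² (M(q) = 3*(q*q) = 3*q²)
S(I) = (-11 + I)/(5 + I)
S(V(M(-2)))/(-398) + 270/311 = ((-11 + (3*(-2)²)²)/(5 + (3*(-2)²)²))/(-398) + 270/311 = ((-11 + (3*4)²)/(5 + (3*4)²))*(-1/398) + 270*(1/311) = ((-11 + 12²)/(5 + 12²))*(-1/398) + 270/311 = ((-11 + 144)/(5 + 144))*(-1/398) + 270/311 = (133/149)*(-1/398) + 270/311 = -133/59302 + 270/311 = 15970177/18442922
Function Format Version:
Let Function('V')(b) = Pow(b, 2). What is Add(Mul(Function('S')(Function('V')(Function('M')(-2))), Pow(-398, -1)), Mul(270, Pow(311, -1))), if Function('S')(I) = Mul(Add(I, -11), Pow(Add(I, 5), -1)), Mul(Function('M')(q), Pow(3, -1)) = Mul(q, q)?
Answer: Rational(15970177, 18442922) ≈ 0.86592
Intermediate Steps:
Function('M')(q) = Mul(3, Pow(q, 2)) (Function('M')(q) = Mul(3, Mul(q, q)) = Mul(3, Pow(q, 2)))
Function('S')(I) = Mul(Pow(Add(5, I), -1), Add(-11, I)) (Function('S')(I) = Mul(Add(-11, I), Pow(Add(5, I), -1)) = Mul(Pow(Add(5, I), -1), Add(-11, I)))
Add(Mul(Function('S')(Function('V')(Function('M')(-2))), Pow(-398, -1)), Mul(270, Pow(311, -1))) = Add(Mul(Mul(Pow(Add(5, Pow(Mul(3, Pow(-2, 2)), 2)), -1), Add(-11, Pow(Mul(3, Pow(-2, 2)), 2))), Pow(-398, -1)), Mul(270, Pow(311, -1))) = Add(Mul(Mul(Pow(Add(5, Pow(Mul(3, 4), 2)), -1), Add(-11, Pow(Mul(3, 4), 2))), Rational(-1, 398)), Mul(270, Rational(1, 311))) = Add(Mul(Mul(Pow(Add(5, Pow(12, 2)), -1), Add(-11, Pow(12, 2))), Rational(-1, 398)), Rational(270, 311)) = Add(Mul(Mul(Pow(Add(5, 144), -1), Add(-11, 144)), Rational(-1, 398)), Rational(270, 311)) = Add(Mul(Mul(Pow(149, -1), 133), Rational(-1, 398)), Rational(270, 311)) = Add(Mul(Mul(Rational(1, 149), 133), Rational(-1, 398)), Rational(270, 311)) = Add(Mul(Rational(133, 149), Rational(-1, 398)), Rational(270, 311)) = Add(Rational(-133, 59302), Rational(270, 311)) = Rational(15970177, 18442922)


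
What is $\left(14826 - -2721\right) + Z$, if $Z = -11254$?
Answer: $6293$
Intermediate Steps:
$\left(14826 - -2721\right) + Z = \left(14826 - -2721\right) - 11254 = \left(14826 + 2721\right) - 11254 = 17547 - 11254 = 6293$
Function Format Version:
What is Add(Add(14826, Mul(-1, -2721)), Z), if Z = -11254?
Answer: 6293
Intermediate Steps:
Add(Add(14826, Mul(-1, -2721)), Z) = Add(Add(14826, Mul(-1, -2721)), -11254) = Add(Add(14826, 2721), -11254) = Add(17547, -11254) = 6293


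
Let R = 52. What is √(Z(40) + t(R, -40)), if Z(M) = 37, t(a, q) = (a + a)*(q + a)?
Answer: √1285 ≈ 35.847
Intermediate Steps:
t(a, q) = 2*a*(a + q) (t(a, q) = (2*a)*(a + q) = 2*a*(a + q))
√(Z(40) + t(R, -40)) = √(37 + 2*52*(52 - 40)) = √(37 + 2*52*12) = √(37 + 1248) = √1285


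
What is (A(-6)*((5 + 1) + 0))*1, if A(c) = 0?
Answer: 0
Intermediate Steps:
(A(-6)*((5 + 1) + 0))*1 = (0*((5 + 1) + 0))*1 = (0*(6 + 0))*1 = (0*6)*1 = 0*1 = 0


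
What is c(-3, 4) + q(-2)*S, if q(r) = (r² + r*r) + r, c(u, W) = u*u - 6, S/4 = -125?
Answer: -2997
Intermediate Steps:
S = -500 (S = 4*(-125) = -500)
c(u, W) = -6 + u² (c(u, W) = u² - 6 = -6 + u²)
q(r) = r + 2*r² (q(r) = (r² + r²) + r = 2*r² + r = r + 2*r²)
c(-3, 4) + q(-2)*S = (-6 + (-3)²) - 2*(1 + 2*(-2))*(-500) = (-6 + 9) - 2*(1 - 4)*(-500) = 3 - 2*(-3)*(-500) = 3 + 6*(-500) = 3 - 3000 = -2997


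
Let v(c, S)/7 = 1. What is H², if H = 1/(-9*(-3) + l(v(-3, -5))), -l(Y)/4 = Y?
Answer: 1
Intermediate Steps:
v(c, S) = 7 (v(c, S) = 7*1 = 7)
l(Y) = -4*Y
H = -1 (H = 1/(-9*(-3) - 4*7) = 1/(27 - 28) = 1/(-1) = -1)
H² = (-1)² = 1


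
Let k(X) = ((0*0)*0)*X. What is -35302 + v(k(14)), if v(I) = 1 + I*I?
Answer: -35301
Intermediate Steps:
k(X) = 0 (k(X) = (0*0)*X = 0*X = 0)
v(I) = 1 + I²
-35302 + v(k(14)) = -35302 + (1 + 0²) = -35302 + (1 + 0) = -35302 + 1 = -35301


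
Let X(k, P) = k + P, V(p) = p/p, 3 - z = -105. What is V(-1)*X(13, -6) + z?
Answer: 115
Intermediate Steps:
z = 108 (z = 3 - 1*(-105) = 3 + 105 = 108)
V(p) = 1
X(k, P) = P + k
V(-1)*X(13, -6) + z = 1*(-6 + 13) + 108 = 1*7 + 108 = 7 + 108 = 115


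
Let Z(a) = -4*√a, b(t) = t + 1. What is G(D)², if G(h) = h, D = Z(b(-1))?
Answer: 0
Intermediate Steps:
b(t) = 1 + t
D = 0 (D = -4*√(1 - 1) = -4*√0 = -4*0 = 0)
G(D)² = 0² = 0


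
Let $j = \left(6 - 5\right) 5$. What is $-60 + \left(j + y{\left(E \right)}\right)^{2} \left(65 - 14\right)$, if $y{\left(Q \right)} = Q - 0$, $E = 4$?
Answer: $4071$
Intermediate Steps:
$y{\left(Q \right)} = Q$ ($y{\left(Q \right)} = Q + 0 = Q$)
$j = 5$ ($j = 1 \cdot 5 = 5$)
$-60 + \left(j + y{\left(E \right)}\right)^{2} \left(65 - 14\right) = -60 + \left(5 + 4\right)^{2} \left(65 - 14\right) = -60 + 9^{2} \left(65 - 14\right) = -60 + 81 \cdot 51 = -60 + 4131 = 4071$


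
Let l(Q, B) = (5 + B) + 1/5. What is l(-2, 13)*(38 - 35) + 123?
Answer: 888/5 ≈ 177.60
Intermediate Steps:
l(Q, B) = 26/5 + B (l(Q, B) = (5 + B) + 1/5 = 26/5 + B)
l(-2, 13)*(38 - 35) + 123 = (26/5 + 13)*(38 - 35) + 123 = (91/5)*3 + 123 = 273/5 + 123 = 888/5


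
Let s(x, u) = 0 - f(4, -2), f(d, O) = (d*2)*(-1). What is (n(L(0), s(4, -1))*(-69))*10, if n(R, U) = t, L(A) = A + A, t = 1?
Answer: -690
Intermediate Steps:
f(d, O) = -2*d (f(d, O) = (2*d)*(-1) = -2*d)
s(x, u) = 8 (s(x, u) = 0 - (-2)*4 = 0 - 1*(-8) = 0 + 8 = 8)
L(A) = 2*A
n(R, U) = 1
(n(L(0), s(4, -1))*(-69))*10 = (1*(-69))*10 = -69*10 = -690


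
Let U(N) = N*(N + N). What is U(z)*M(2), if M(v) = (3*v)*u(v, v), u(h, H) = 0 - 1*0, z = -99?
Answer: 0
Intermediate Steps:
U(N) = 2*N**2 (U(N) = N*(2*N) = 2*N**2)
u(h, H) = 0 (u(h, H) = 0 + 0 = 0)
M(v) = 0 (M(v) = (3*v)*0 = 0)
U(z)*M(2) = (2*(-99)**2)*0 = (2*9801)*0 = 19602*0 = 0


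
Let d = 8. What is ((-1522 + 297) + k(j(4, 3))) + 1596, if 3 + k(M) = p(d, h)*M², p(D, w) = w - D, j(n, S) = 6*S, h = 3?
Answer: -1252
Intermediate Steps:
k(M) = -3 - 5*M² (k(M) = -3 + (3 - 1*8)*M² = -3 + (3 - 8)*M² = -3 - 5*M²)
((-1522 + 297) + k(j(4, 3))) + 1596 = ((-1522 + 297) + (-3 - 5*(6*3)²)) + 1596 = (-1225 + (-3 - 5*18²)) + 1596 = (-1225 + (-3 - 5*324)) + 1596 = (-1225 + (-3 - 1620)) + 1596 = (-1225 - 1623) + 1596 = -2848 + 1596 = -1252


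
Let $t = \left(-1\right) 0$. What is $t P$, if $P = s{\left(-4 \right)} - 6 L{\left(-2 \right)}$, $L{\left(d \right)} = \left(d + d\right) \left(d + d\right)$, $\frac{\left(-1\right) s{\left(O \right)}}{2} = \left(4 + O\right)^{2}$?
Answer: $0$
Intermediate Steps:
$s{\left(O \right)} = - 2 \left(4 + O\right)^{2}$
$L{\left(d \right)} = 4 d^{2}$ ($L{\left(d \right)} = 2 d 2 d = 4 d^{2}$)
$t = 0$
$P = -96$ ($P = - 2 \left(4 - 4\right)^{2} - 6 \cdot 4 \left(-2\right)^{2} = - 2 \cdot 0^{2} - 6 \cdot 4 \cdot 4 = \left(-2\right) 0 - 96 = 0 - 96 = -96$)
$t P = 0 \left(-96\right) = 0$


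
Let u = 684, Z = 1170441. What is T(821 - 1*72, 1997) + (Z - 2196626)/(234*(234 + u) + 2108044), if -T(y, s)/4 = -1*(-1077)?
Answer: -10007889833/2322856 ≈ -4308.4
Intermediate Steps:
T(y, s) = -4308 (T(y, s) = -(-4)*(-1077) = -4*1077 = -4308)
T(821 - 1*72, 1997) + (Z - 2196626)/(234*(234 + u) + 2108044) = -4308 + (1170441 - 2196626)/(234*(234 + 684) + 2108044) = -4308 - 1026185/(234*918 + 2108044) = -4308 - 1026185/(214812 + 2108044) = -4308 - 1026185/2322856 = -10007889833/2322856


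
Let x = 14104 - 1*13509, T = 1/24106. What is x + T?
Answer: 14343071/24106 ≈ 595.00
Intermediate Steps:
T = 1/24106 ≈ 4.1483e-5
x = 595 (x = 14104 - 13509 = 595)
x + T = 595 + 1/24106 = 14343071/24106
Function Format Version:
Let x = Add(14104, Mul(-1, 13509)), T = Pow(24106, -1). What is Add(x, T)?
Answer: Rational(14343071, 24106) ≈ 595.00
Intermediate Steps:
T = Rational(1, 24106) ≈ 4.1483e-5
x = 595 (x = Add(14104, -13509) = 595)
Add(x, T) = Add(595, Rational(1, 24106)) = Rational(14343071, 24106)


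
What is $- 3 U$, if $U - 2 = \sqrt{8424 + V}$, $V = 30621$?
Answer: $-6 - 3 \sqrt{39045} \approx -598.79$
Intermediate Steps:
$U = 2 + \sqrt{39045}$ ($U = 2 + \sqrt{8424 + 30621} = 2 + \sqrt{39045} \approx 199.6$)
$- 3 U = - 3 \left(2 + \sqrt{39045}\right) = -6 - 3 \sqrt{39045}$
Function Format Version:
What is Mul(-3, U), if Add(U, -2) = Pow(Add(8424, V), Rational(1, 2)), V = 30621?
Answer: Add(-6, Mul(-3, Pow(39045, Rational(1, 2)))) ≈ -598.79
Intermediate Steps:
U = Add(2, Pow(39045, Rational(1, 2))) (U = Add(2, Pow(Add(8424, 30621), Rational(1, 2))) = Add(2, Pow(39045, Rational(1, 2))) ≈ 199.60)
Mul(-3, U) = Mul(-3, Add(2, Pow(39045, Rational(1, 2)))) = Add(-6, Mul(-3, Pow(39045, Rational(1, 2))))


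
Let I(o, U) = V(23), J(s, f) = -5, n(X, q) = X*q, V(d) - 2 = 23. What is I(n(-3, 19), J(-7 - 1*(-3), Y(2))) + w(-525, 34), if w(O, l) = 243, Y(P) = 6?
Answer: 268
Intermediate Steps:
V(d) = 25 (V(d) = 2 + 23 = 25)
I(o, U) = 25
I(n(-3, 19), J(-7 - 1*(-3), Y(2))) + w(-525, 34) = 25 + 243 = 268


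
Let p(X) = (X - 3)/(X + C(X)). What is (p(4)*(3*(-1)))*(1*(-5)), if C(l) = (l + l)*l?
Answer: 5/12 ≈ 0.41667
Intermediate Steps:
C(l) = 2*l² (C(l) = (2*l)*l = 2*l²)
p(X) = (-3 + X)/(X + 2*X²) (p(X) = (X - 3)/(X + 2*X²) = (-3 + X)/(X + 2*X²))
(p(4)*(3*(-1)))*(1*(-5)) = (((-3 + 4)/(4*(1 + 2*4)))*(3*(-1)))*(1*(-5)) = (((¼)*1/(1 + 8))*(-3))*(-5) = (((¼)*1/9)*(-3))*(-5) = (((¼)*(⅑)*1)*(-3))*(-5) = ((1/36)*(-3))*(-5) = -1/12*(-5) = 5/12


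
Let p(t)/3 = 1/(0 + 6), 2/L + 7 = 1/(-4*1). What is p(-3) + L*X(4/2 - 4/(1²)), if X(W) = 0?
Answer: ½ ≈ 0.50000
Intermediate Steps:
L = -8/29 (L = 2/(-7 + 1/(-4*1)) = 2/(-7 + 1/(-4)) = 2/(-7 - ¼) = 2/(-29/4) = 2*(-4/29) = -8/29 ≈ -0.27586)
p(t) = ½ (p(t) = 3/(0 + 6) = 3/6 = 3*(⅙) = ½)
p(-3) + L*X(4/2 - 4/(1²)) = ½ - 8/29*0 = ½ + 0 = ½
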